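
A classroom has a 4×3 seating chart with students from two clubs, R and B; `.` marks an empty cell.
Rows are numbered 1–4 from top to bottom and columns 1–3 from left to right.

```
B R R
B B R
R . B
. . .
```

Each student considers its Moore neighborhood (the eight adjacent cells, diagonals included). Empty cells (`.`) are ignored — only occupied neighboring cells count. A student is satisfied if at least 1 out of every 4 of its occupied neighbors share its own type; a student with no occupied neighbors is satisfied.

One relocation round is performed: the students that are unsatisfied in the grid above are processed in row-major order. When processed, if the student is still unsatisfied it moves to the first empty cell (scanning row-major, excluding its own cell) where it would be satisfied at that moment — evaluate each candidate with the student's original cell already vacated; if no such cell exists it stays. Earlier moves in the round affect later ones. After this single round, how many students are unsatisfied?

Initially unsatisfied (in order): (3,1).
  (3,1) → (3,2).
Resulting grid:
B R R
B B R
. R B
. . .
All satisfied now.

0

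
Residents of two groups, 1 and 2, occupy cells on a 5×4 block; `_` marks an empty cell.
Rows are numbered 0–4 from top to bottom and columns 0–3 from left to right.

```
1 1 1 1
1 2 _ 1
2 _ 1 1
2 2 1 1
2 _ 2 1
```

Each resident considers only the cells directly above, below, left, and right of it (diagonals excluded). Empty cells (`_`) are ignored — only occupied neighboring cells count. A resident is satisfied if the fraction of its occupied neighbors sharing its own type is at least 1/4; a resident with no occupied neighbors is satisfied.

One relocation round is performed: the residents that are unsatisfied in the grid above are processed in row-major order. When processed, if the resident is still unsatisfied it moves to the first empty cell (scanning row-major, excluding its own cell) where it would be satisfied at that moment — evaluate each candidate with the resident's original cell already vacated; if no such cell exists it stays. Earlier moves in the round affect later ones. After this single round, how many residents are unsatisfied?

Initially unsatisfied (in order): (1,1), (4,2).
  (1,1) → (2,1).
  (4,2) → (1,1).
Resulting grid:
1 1 1 1
1 2 _ 1
2 2 1 1
2 2 1 1
2 _ _ 1
All satisfied now.

0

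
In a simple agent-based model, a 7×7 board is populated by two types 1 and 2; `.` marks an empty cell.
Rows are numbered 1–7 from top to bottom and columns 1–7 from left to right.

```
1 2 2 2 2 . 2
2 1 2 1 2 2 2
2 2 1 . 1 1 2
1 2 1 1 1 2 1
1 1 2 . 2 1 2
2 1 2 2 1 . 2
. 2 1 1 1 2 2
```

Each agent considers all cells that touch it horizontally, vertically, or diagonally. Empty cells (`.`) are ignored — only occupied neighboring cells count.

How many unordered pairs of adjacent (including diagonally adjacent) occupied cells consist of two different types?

61

Scan each occupied cell's neighbors to the right and below (and the two forward diagonals) so each pair is counted once.
From row 1: 7 unlike of 20 pairs (running 7/20).
From row 2: 12 unlike of 22 pairs (running 19/42).
From row 3: 9 unlike of 20 pairs (running 28/62).
From row 4: 12 unlike of 22 pairs (running 40/84).
From row 5: 9 unlike of 17 pairs (running 49/101).
From row 6: 10 unlike of 18 pairs (running 59/119).
From row 7: 2 unlike of 5 pairs (running 61/124).
Total adjacent occupied pairs: 124; unlike-type pairs: 61.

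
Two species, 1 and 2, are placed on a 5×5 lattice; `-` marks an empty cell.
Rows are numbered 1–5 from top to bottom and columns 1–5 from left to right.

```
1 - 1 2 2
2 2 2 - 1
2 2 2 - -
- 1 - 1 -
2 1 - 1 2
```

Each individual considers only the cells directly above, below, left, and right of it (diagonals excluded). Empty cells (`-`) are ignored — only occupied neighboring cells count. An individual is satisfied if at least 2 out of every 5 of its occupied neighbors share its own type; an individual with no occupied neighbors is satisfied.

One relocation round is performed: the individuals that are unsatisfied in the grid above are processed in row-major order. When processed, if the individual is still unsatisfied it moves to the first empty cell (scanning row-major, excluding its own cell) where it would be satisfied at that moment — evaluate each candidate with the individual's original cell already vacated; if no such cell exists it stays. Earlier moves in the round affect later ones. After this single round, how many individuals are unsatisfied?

2

Initially unsatisfied (in order): (1,1), (1,3), (2,5), (5,1), (5,5).
  (1,1) → (1,2).
  (1,3) → (1,1).
  (2,5) → (3,4).
  (5,1) → (1,3).
  (5,5) → (2,4).
Resulting grid:
1 1 2 2 2
2 2 2 2 -
2 2 2 1 -
- 1 - 1 -
- 1 - 1 -
Unsatisfied now: (1,2), (3,4).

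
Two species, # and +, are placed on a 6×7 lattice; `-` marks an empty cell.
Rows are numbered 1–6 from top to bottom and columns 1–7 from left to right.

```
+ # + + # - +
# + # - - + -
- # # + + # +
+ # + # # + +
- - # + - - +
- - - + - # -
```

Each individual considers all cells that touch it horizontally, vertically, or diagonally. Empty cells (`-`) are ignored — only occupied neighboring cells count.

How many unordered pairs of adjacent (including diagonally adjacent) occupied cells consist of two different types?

Scan each occupied cell's neighbors to the right and below (and the two forward diagonals) so each pair is counted once.
From row 1: 8 unlike of 14 pairs (running 8/14).
From row 2: 6 unlike of 11 pairs (running 14/25).
From row 3: 12 unlike of 22 pairs (running 26/47).
From row 4: 7 unlike of 14 pairs (running 33/61).
From row 5: 3 unlike of 4 pairs (running 36/65).
Total adjacent occupied pairs: 65; unlike-type pairs: 36.

36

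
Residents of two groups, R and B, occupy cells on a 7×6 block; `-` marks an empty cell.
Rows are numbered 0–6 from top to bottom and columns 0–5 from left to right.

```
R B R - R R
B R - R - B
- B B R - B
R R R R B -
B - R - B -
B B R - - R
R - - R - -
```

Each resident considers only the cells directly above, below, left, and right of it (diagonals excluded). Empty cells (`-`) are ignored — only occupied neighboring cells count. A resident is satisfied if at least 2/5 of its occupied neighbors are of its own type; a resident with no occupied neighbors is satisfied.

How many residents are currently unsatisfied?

8

(0,0)R 0/2 not
(0,1)B 0/3 not
(0,2)R 0/1 not
(0,4)R 1/1 satisfied
(0,5)R 1/2 satisfied
(1,0)B 0/2 not
(1,1)R 0/3 not
(1,3)R 1/1 satisfied
(1,5)B 1/2 satisfied
(2,1)B 1/3 not
(2,2)B 1/3 not
(2,3)R 2/3 satisfied
(2,5)B 1/1 satisfied
(3,0)R 1/2 satisfied
(3,1)R 2/3 satisfied
(3,2)R 3/4 satisfied
(3,3)R 2/3 satisfied
(3,4)B 1/2 satisfied
(4,0)B 1/2 satisfied
(4,2)R 2/2 satisfied
(4,4)B 1/1 satisfied
(5,0)B 2/3 satisfied
(5,1)B 1/2 satisfied
(5,2)R 1/2 satisfied
(5,5)R 0/0 satisfied
(6,0)R 0/1 not
(6,3)R 0/0 satisfied
Unsatisfied: (0,0), (0,1), (0,2), (1,0), (1,1), (2,1), (2,2), (6,0) — 8 in total.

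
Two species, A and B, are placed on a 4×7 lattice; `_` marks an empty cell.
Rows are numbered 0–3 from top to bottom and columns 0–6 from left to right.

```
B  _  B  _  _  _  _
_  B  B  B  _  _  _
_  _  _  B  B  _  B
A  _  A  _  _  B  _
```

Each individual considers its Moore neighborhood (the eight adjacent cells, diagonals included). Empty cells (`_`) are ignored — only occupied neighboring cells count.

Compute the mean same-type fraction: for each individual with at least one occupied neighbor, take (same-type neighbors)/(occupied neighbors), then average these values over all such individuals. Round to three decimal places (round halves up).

0.875

(0,0)B 1/1
(0,2)B 3/3
(1,1)B 3/3
(1,2)B 4/4
(1,3)B 4/4
(2,3)B 3/4
(2,4)B 3/3
(2,6)B 1/1
(3,0)A — no occupied neighbors
(3,2)A 0/1
(3,5)B 2/2
Sum over 10 individuals: 1/1 + 3/3 + 3/3 + 4/4 + 4/4 + 3/4 + 3/3 + 1/1 + 0/1 + 2/2 = 35/4; mean = 35/4 ÷ 10 = 7/8 = 0.875 → 0.875.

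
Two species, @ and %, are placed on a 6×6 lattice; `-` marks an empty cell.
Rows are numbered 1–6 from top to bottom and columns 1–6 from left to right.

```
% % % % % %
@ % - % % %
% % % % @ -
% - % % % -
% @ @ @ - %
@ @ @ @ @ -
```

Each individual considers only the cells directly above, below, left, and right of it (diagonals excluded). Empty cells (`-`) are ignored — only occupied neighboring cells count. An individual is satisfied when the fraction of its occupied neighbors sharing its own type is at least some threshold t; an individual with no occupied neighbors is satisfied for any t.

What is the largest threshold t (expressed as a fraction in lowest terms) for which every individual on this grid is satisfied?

Row 1: (1,1)% 1/2 · (1,2)% 3/3 · (1,3)% 2/2 · (1,4)% 3/3 · (1,5)% 3/3 · (1,6)% 2/2
Row 2: (2,1)@ 0/3 · (2,2)% 2/3 · (2,4)% 3/3 · (2,5)% 3/4 · (2,6)% 2/2
Row 3: (3,1)% 2/3 · (3,2)% 3/3 · (3,3)% 3/3 · (3,4)% 3/4 · (3,5)@ 0/3
Row 4: (4,1)% 2/2 · (4,3)% 2/3 · (4,4)% 3/4 · (4,5)% 1/2
Row 5: (5,1)% 1/3 · (5,2)@ 2/3 · (5,3)@ 3/4 · (5,4)@ 2/3 · (5,6)% — no occupied neighbors
Row 6: (6,1)@ 1/2 · (6,2)@ 3/3 · (6,3)@ 3/3 · (6,4)@ 3/3 · (6,5)@ 1/1
The smallest same-type fraction is 0/3 at (2,1), which reduces to 0/1. Any threshold above that leaves this individual unsatisfied.

0/1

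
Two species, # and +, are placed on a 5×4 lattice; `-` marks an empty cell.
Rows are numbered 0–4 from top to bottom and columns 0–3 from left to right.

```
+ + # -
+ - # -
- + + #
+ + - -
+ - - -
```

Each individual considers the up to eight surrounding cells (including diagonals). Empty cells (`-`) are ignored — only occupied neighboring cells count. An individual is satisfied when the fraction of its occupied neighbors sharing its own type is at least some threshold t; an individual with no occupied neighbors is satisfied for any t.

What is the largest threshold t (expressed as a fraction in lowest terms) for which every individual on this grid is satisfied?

(0,0)+ 2/2
(0,1)+ 2/4
(0,2)# 1/2
(1,0)+ 3/3
(1,2)# 2/5
(2,1)+ 4/5
(2,2)+ 2/4
(2,3)# 1/2
(3,0)+ 3/3
(3,1)+ 4/4
(4,0)+ 2/2
The smallest same-type fraction is 2/5 at (1,2), which reduces to 2/5. Any threshold above that leaves this individual unsatisfied.

2/5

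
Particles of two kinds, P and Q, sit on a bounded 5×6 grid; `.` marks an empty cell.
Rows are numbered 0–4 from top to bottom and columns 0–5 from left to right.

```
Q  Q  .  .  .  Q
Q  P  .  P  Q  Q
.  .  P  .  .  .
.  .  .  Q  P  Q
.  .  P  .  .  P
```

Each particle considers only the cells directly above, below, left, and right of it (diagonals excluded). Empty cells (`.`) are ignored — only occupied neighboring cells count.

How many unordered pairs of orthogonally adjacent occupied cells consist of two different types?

6

Scan each occupied cell's neighbors to the right and below so each pair is counted once.
From row 0: 1 unlike of 4 pairs (running 1/4).
From row 1: 2 unlike of 3 pairs (running 3/7).
From row 3: 3 unlike of 3 pairs (running 6/10).
Total adjacent occupied pairs: 10; unlike-type pairs: 6.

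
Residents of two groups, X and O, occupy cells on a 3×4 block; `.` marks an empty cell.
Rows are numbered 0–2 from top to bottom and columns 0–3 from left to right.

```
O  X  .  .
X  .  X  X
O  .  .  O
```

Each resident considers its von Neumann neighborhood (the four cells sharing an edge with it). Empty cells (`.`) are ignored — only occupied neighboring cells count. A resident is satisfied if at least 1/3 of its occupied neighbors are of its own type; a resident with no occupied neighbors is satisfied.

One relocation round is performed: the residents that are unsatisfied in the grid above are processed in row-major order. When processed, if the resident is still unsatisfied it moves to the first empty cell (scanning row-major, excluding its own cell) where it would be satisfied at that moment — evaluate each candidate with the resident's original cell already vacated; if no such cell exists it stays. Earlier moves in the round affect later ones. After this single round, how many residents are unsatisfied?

0

Initially unsatisfied (in order): (0,0), (0,1), (1,0), (2,0), (2,3).
  (0,0) → (2,1).
  (0,1): now satisfied by earlier moves; stays.
  (1,0) → (0,0).
  (2,0): now satisfied by earlier moves; stays.
  (2,3) → (1,0).
Resulting grid:
X X . .
O . X X
O O . .
All satisfied now.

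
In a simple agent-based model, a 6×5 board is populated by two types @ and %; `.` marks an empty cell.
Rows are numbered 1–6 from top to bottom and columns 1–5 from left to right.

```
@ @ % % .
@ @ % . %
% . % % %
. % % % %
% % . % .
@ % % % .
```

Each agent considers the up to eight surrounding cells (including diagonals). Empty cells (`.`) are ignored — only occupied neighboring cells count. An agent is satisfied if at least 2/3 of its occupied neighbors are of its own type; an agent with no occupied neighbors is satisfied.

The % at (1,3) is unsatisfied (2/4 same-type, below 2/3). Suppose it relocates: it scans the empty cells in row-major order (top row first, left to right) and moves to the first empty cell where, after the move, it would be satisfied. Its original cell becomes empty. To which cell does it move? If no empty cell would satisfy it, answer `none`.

(1,5)

Vacating (1,3). Empty cells in order:
  (1,5): 2/2 same-type → satisfied — stop here.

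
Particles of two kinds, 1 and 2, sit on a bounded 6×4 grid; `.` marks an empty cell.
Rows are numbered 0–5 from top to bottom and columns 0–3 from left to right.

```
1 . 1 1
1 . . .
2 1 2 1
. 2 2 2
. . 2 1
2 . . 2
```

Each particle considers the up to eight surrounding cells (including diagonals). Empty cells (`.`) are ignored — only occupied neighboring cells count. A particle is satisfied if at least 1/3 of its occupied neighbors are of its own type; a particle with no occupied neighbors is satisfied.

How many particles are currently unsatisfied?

3

(0,0)1 1/1 ✓
(0,2)1 1/1 ✓
(0,3)1 1/1 ✓
(1,0)1 2/3 ✓
(2,0)2 1/3 ✓
(2,1)1 1/5 ✗
(2,2)2 3/5 ✓
(2,3)1 0/3 ✗
(3,1)2 4/5 ✓
(3,2)2 4/7 ✓
(3,3)2 3/5 ✓
(4,2)2 4/5 ✓
(4,3)1 0/4 ✗
(5,0)2 0/0 ✓
(5,3)2 1/2 ✓
Unsatisfied: (2,1), (2,3), (4,3) — 3 in total.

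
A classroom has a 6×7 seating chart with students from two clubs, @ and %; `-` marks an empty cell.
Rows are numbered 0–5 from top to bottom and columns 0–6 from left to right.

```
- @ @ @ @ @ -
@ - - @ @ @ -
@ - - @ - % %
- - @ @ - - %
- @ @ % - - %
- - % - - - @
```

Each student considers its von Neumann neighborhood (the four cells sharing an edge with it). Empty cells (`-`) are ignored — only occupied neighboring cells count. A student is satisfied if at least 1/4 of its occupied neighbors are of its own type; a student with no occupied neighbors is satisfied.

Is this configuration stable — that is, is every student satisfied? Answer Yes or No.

No

(0,1)@ 1/1 ✓
(0,2)@ 2/2 ✓
(0,3)@ 3/3 ✓
(0,4)@ 3/3 ✓
(0,5)@ 2/2 ✓
(1,0)@ 1/1 ✓
(1,3)@ 3/3 ✓
(1,4)@ 3/3 ✓
(1,5)@ 2/3 ✓
(2,0)@ 1/1 ✓
(2,3)@ 2/2 ✓
(2,5)% 1/2 ✓
(2,6)% 2/2 ✓
(3,2)@ 2/2 ✓
(3,3)@ 2/3 ✓
(3,6)% 2/2 ✓
(4,1)@ 1/1 ✓
(4,2)@ 2/4 ✓
(4,3)% 0/2 ✗
(4,6)% 1/2 ✓
(5,2)% 0/1 ✗
(5,6)@ 0/1 ✗
For instance (4,3) has only 0/2 same-type neighbors, below 1/4.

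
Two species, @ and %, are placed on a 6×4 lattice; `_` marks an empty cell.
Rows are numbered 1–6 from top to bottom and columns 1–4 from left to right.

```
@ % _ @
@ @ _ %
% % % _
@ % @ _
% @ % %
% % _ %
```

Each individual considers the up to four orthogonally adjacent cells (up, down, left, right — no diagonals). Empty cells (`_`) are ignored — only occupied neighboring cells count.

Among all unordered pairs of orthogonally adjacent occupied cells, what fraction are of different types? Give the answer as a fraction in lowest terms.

Scan each occupied cell's neighbors to the right and below so each pair is counted once.
From row 1: 3 unlike of 4 pairs (running 3/4).
From row 2: 2 unlike of 3 pairs (running 5/7).
From row 3: 2 unlike of 5 pairs (running 7/12).
From row 4: 5 unlike of 5 pairs (running 12/17).
From row 5: 3 unlike of 6 pairs (running 15/23).
From row 6: 0 unlike of 1 pairs (running 15/24).
Total adjacent occupied pairs: 24; unlike-type pairs: 15.
15/24 reduces to 5/8.

5/8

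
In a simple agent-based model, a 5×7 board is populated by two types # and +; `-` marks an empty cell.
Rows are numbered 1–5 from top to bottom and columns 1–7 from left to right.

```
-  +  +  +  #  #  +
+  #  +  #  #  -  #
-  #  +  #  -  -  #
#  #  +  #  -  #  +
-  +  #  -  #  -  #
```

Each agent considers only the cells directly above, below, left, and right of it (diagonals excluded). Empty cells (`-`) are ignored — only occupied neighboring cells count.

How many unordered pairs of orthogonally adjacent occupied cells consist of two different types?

18

Scan each occupied cell's neighbors to the right and below so each pair is counted once.
From row 1: 5 unlike of 10 pairs (running 5/10).
From row 2: 3 unlike of 8 pairs (running 8/18).
From row 3: 3 unlike of 6 pairs (running 11/24).
From row 4: 6 unlike of 7 pairs (running 17/31).
From row 5: 1 unlike of 1 pairs (running 18/32).
Total adjacent occupied pairs: 32; unlike-type pairs: 18.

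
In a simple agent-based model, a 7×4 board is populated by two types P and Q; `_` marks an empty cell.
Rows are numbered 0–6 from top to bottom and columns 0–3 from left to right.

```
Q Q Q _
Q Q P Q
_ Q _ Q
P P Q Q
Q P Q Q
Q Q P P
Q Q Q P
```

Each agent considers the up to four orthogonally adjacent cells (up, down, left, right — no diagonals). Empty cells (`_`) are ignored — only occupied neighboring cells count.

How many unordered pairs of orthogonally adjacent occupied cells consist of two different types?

Scan each occupied cell's neighbors to the right and below so each pair is counted once.
From row 0: 1 unlike of 5 pairs (running 1/5).
From row 1: 2 unlike of 5 pairs (running 3/10).
From row 2: 1 unlike of 2 pairs (running 4/12).
From row 3: 2 unlike of 7 pairs (running 6/19).
From row 4: 5 unlike of 7 pairs (running 11/26).
From row 5: 2 unlike of 7 pairs (running 13/33).
From row 6: 1 unlike of 3 pairs (running 14/36).
Total adjacent occupied pairs: 36; unlike-type pairs: 14.

14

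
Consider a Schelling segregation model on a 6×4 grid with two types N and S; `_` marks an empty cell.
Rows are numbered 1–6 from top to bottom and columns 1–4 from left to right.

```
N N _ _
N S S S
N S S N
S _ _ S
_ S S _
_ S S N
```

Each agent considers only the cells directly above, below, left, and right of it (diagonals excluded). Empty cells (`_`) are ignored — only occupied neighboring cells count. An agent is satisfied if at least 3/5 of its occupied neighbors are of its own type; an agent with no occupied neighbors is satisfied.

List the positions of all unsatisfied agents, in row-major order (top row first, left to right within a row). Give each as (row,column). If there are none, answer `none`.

Row 1: (1,1)N 2/2 ok · (1,2)N 1/2 unhappy
Row 2: (2,1)N 2/3 ok · (2,2)S 2/4 unhappy · (2,3)S 3/3 ok · (2,4)S 1/2 unhappy
Row 3: (3,1)N 1/3 unhappy · (3,2)S 2/3 ok · (3,3)S 2/3 ok · (3,4)N 0/3 unhappy
Row 4: (4,1)S 0/1 unhappy · (4,4)S 0/1 unhappy
Row 5: (5,2)S 2/2 ok · (5,3)S 2/2 ok
Row 6: (6,2)S 2/2 ok · (6,3)S 2/3 ok · (6,4)N 0/1 unhappy

(1,2), (2,2), (2,4), (3,1), (3,4), (4,1), (4,4), (6,4)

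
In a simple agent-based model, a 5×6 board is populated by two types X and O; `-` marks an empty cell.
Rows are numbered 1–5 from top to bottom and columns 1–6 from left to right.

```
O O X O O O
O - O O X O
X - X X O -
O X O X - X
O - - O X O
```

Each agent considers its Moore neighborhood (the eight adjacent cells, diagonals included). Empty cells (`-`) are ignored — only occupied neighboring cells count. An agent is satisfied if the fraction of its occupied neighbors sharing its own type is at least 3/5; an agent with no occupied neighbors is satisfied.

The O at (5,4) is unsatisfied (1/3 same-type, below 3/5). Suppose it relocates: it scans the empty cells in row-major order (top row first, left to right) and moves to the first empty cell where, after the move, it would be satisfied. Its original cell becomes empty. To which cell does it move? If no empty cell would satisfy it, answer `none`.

(5,2)

Vacating (5,4). Empty cells in order:
  (2,2): 4/7 same-type → still unsatisfied.
  (3,2): 4/7 same-type → still unsatisfied.
  (3,6): 2/4 same-type → still unsatisfied.
  (4,5): 2/6 same-type → still unsatisfied.
  (5,2): 3/4 same-type → satisfied — stop here.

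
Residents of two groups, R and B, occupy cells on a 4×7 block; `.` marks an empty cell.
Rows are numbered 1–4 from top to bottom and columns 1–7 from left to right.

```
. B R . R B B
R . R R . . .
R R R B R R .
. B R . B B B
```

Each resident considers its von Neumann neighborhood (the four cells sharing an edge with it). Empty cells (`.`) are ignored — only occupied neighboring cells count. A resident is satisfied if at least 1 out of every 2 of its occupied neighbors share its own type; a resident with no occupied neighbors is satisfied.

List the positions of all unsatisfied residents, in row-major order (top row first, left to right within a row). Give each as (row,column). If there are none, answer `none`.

(1,2), (1,5), (3,4), (3,5), (4,2)

Row 1: (1,2)B 0/1 unhappy · (1,3)R 1/2 ok · (1,5)R 0/1 unhappy · (1,6)B 1/2 ok · (1,7)B 1/1 ok
Row 2: (2,1)R 1/1 ok · (2,3)R 3/3 ok · (2,4)R 1/2 ok
Row 3: (3,1)R 2/2 ok · (3,2)R 2/3 ok · (3,3)R 3/4 ok · (3,4)B 0/3 unhappy · (3,5)R 1/3 unhappy · (3,6)R 1/2 ok
Row 4: (4,2)B 0/2 unhappy · (4,3)R 1/2 ok · (4,5)B 1/2 ok · (4,6)B 2/3 ok · (4,7)B 1/1 ok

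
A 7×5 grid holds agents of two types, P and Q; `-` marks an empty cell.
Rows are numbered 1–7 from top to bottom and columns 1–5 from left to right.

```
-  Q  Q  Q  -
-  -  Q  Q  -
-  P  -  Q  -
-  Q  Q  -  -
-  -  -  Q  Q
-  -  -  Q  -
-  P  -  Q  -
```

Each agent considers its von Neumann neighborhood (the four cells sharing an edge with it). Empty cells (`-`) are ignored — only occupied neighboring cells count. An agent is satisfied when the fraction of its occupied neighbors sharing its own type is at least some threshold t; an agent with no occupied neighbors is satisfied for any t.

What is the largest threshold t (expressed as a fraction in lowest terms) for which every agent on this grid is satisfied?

(1,2)Q 1/1
(1,3)Q 3/3
(1,4)Q 2/2
(2,3)Q 2/2
(2,4)Q 3/3
(3,2)P 0/1
(3,4)Q 1/1
(4,2)Q 1/2
(4,3)Q 1/1
(5,4)Q 2/2
(5,5)Q 1/1
(6,4)Q 2/2
(7,2)P — no occupied neighbors
(7,4)Q 1/1
The smallest same-type fraction is 0/1 at (3,2), which reduces to 0/1. Any threshold above that leaves this agent unsatisfied.

0/1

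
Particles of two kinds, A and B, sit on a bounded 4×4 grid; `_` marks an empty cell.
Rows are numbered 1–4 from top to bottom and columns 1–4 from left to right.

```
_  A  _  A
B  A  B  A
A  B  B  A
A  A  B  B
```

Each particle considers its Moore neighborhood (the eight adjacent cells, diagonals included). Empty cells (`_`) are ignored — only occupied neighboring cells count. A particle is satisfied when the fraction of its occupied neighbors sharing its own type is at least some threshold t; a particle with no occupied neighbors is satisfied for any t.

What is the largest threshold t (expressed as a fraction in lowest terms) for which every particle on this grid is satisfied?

Row 1: (1,2)A 1/3 · (1,4)A 1/2
Row 2: (2,1)B 1/4 · (2,2)A 2/6 · (2,3)B 2/7 · (2,4)A 2/4
Row 3: (3,1)A 3/5 · (3,2)B 4/8 · (3,3)B 4/8 · (3,4)A 1/5
Row 4: (4,1)A 2/3 · (4,2)A 2/5 · (4,3)B 3/5 · (4,4)B 2/3
The smallest same-type fraction is 1/5 at (3,4), which reduces to 1/5. Any threshold above that leaves this particle unsatisfied.

1/5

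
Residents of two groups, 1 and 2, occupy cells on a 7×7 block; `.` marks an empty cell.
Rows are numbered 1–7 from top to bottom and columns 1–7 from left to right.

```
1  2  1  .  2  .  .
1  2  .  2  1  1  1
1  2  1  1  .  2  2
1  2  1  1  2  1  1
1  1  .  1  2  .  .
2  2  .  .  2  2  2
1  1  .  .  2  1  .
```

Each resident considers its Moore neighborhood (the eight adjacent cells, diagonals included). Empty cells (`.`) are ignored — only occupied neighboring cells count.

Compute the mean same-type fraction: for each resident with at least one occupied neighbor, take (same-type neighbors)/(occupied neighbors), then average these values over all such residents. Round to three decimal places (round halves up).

0.379

(1,1)1 1/3
(1,2)2 1/4
(1,3)1 0/3
(1,5)2 1/3
(2,1)1 2/5
(2,2)2 2/7
(2,4)2 1/5
(2,5)1 2/5
(2,6)1 2/5
(2,7)1 1/3
(3,1)1 2/5
(3,2)2 2/7
(3,3)1 3/7
(3,4)1 4/6
(3,6)2 2/7
(3,7)2 1/5
(4,1)1 3/5
(4,2)2 1/7
(4,3)1 5/7
(4,4)1 4/6
(4,5)2 2/6
(4,6)1 1/5
(4,7)1 1/3
(5,1)1 2/5
(5,2)1 3/6
(5,4)1 2/5
(5,5)2 3/6
(6,1)2 1/5
(6,2)2 1/5
(6,5)2 3/5
(6,6)2 4/5
(6,7)2 1/2
(7,1)1 1/3
(7,2)1 1/3
(7,5)2 2/3
(7,6)1 0/4
Sum over 36 residents: 1/3 + 1/4 + 0/3 + 1/3 + 2/5 + 2/7 + 1/5 + 2/5 + 2/5 + 1/3 + 2/5 + 2/7 + 3/7 + 4/6 + 2/7 + 1/5 + 3/5 + 1/7 + 5/7 + 4/6 + 2/6 + 1/5 + 1/3 + 2/5 + 3/6 + 2/5 + 3/6 + 1/5 + 1/5 + 3/5 + 4/5 + 1/2 + 1/3 + 1/3 + 2/3 + 0/4 = 5723/420; mean = 5723/420 ÷ 36 = 5723/15120 = 0.378505… → 0.379.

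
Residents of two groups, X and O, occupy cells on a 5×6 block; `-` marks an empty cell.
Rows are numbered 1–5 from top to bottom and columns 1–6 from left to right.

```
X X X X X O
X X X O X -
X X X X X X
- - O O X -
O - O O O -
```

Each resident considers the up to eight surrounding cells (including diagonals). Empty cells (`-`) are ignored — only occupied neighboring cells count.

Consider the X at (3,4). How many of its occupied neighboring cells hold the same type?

5

Occupied neighbors of (3,4): (2,3)=X, (2,4)=O, (2,5)=X, (3,3)=X, (3,5)=X, (4,3)=O, (4,4)=O, (4,5)=X.
Same type (X): 5 of 8.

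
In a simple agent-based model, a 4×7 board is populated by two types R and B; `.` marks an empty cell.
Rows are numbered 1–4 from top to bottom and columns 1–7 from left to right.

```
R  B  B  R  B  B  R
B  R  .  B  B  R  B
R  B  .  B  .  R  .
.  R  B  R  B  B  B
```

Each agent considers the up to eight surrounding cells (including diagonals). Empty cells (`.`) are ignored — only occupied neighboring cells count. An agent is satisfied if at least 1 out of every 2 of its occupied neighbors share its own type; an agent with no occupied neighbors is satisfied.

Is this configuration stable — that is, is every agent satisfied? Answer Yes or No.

(1,1)R 1/3 not
(1,2)B 2/4 satisfied
(1,3)B 2/4 satisfied
(1,4)R 0/4 not
(1,5)B 3/5 satisfied
(1,6)B 3/5 satisfied
(1,7)R 1/3 not
(2,1)B 2/5 not
(2,2)R 2/6 not
(2,4)B 4/5 satisfied
(2,5)B 4/7 satisfied
(2,6)R 2/6 not
(2,7)B 1/4 not
(3,1)R 2/4 satisfied
(3,2)B 2/5 not
(3,4)B 4/5 satisfied
(3,6)R 1/6 not
(4,2)R 1/3 not
(4,3)B 2/4 satisfied
(4,4)R 0/3 not
(4,5)B 2/4 satisfied
(4,6)B 2/3 satisfied
(4,7)B 1/2 satisfied
For instance (1,1) has only 1/3 same-type neighbors, below 1/2.

No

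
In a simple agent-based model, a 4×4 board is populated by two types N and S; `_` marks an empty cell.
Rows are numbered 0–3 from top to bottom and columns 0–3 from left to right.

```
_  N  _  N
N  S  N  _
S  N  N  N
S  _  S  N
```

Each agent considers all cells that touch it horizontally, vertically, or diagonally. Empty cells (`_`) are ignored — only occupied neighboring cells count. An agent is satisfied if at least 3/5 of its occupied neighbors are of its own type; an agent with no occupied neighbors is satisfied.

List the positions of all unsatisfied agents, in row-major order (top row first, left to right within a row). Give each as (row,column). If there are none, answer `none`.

(1,0), (1,1), (2,0), (2,1), (3,0), (3,2)

(0,1)N 2/3 satisfied
(0,3)N 1/1 satisfied
(1,0)N 2/4 not
(1,1)S 1/6 not
(1,2)N 5/6 satisfied
(2,0)S 2/4 not
(2,1)N 3/7 not
(2,2)N 4/6 satisfied
(2,3)N 3/4 satisfied
(3,0)S 1/2 not
(3,2)S 0/4 not
(3,3)N 2/3 satisfied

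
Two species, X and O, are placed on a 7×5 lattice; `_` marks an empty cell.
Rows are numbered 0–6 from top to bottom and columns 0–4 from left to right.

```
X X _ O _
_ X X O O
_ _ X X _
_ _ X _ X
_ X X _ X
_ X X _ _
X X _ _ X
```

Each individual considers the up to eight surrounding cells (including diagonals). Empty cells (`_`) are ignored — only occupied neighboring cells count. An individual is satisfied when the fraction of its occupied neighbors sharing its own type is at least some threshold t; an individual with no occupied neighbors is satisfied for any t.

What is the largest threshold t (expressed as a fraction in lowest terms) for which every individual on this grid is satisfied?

Row 0: (0,0)X 2/2 · (0,1)X 3/3 · (0,3)O 2/3
Row 1: (1,1)X 4/4 · (1,2)X 4/6 · (1,3)O 2/5 · (1,4)O 2/3
Row 2: (2,2)X 4/5 · (2,3)X 4/6
Row 3: (3,2)X 4/4 · (3,4)X 2/2
Row 4: (4,1)X 4/4 · (4,2)X 4/4 · (4,4)X 1/1
Row 5: (5,1)X 5/5 · (5,2)X 4/4
Row 6: (6,0)X 2/2 · (6,1)X 3/3 · (6,4)X — no occupied neighbors
The smallest same-type fraction is 2/5 at (1,3), which reduces to 2/5. Any threshold above that leaves this individual unsatisfied.

2/5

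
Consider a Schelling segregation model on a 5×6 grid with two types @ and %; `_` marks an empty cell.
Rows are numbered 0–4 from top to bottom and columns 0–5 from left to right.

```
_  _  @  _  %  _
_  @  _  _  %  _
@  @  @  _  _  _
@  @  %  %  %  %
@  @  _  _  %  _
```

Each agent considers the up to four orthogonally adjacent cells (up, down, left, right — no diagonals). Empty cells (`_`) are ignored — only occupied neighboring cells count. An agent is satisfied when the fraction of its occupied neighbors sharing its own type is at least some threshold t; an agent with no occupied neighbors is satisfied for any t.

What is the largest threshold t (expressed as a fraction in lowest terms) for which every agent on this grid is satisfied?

1/3

Row 0: (0,2)@ — no occupied neighbors · (0,4)% 1/1
Row 1: (1,1)@ 1/1 · (1,4)% 1/1
Row 2: (2,0)@ 2/2 · (2,1)@ 4/4 · (2,2)@ 1/2
Row 3: (3,0)@ 3/3 · (3,1)@ 3/4 · (3,2)% 1/3 · (3,3)% 2/2 · (3,4)% 3/3 · (3,5)% 1/1
Row 4: (4,0)@ 2/2 · (4,1)@ 2/2 · (4,4)% 1/1
The smallest same-type fraction is 1/3 at (3,2), which reduces to 1/3. Any threshold above that leaves this agent unsatisfied.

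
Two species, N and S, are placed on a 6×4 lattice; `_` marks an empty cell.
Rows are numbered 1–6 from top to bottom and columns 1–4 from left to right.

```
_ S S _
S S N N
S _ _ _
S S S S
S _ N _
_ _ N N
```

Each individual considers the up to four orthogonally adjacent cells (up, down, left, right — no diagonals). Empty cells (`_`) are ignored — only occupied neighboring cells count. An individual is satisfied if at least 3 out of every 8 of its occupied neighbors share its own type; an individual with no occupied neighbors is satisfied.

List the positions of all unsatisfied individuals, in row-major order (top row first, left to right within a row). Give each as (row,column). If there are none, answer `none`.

Row 1: (1,2)S 2/2 satisfied · (1,3)S 1/2 satisfied
Row 2: (2,1)S 2/2 satisfied · (2,2)S 2/3 satisfied · (2,3)N 1/3 not · (2,4)N 1/1 satisfied
Row 3: (3,1)S 2/2 satisfied
Row 4: (4,1)S 3/3 satisfied · (4,2)S 2/2 satisfied · (4,3)S 2/3 satisfied · (4,4)S 1/1 satisfied
Row 5: (5,1)S 1/1 satisfied · (5,3)N 1/2 satisfied
Row 6: (6,3)N 2/2 satisfied · (6,4)N 1/1 satisfied

(2,3)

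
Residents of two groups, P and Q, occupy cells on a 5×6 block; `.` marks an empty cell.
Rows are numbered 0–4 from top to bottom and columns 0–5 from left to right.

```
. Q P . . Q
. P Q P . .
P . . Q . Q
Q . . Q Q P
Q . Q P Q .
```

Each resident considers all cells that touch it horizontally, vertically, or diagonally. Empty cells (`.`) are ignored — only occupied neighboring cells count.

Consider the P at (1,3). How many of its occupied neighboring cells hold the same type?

1

Occupied neighbors of (1,3): (0,2)=P, (1,2)=Q, (2,3)=Q.
Same type (P): 1 of 3.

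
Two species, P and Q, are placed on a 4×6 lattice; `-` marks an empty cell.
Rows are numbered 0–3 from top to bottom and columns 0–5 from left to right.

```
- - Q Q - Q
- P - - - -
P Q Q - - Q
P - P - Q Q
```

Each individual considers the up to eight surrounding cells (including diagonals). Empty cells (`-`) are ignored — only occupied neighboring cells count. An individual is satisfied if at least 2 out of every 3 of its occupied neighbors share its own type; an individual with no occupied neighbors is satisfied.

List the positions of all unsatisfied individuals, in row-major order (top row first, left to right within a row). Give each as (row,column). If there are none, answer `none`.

(0,2), (1,1), (2,1), (2,2), (3,0), (3,2)

(0,2)Q 1/2 ✗
(0,3)Q 1/1 ✓
(0,5)Q 0/0 ✓
(1,1)P 1/4 ✗
(2,0)P 2/3 ✓
(2,1)Q 1/5 ✗
(2,2)Q 1/3 ✗
(2,5)Q 2/2 ✓
(3,0)P 1/2 ✗
(3,2)P 0/2 ✗
(3,4)Q 2/2 ✓
(3,5)Q 2/2 ✓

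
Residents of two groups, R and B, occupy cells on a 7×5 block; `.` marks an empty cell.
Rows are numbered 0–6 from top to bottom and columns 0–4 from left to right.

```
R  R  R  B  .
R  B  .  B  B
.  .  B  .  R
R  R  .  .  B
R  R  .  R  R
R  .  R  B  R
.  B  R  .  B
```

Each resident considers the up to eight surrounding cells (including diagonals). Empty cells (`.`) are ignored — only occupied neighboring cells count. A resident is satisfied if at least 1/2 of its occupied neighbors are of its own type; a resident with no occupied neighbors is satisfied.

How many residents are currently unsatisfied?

(0,0)R 2/3 satisfied
(0,1)R 3/4 satisfied
(0,2)R 1/4 not
(0,3)B 2/3 satisfied
(1,0)R 2/3 satisfied
(1,1)B 1/5 not
(1,3)B 3/5 satisfied
(1,4)B 2/3 satisfied
(2,2)B 2/3 satisfied
(2,4)R 0/3 not
(3,0)R 3/3 satisfied
(3,1)R 3/4 satisfied
(3,4)B 0/3 not
(4,0)R 4/4 satisfied
(4,1)R 5/5 satisfied
(4,3)R 3/5 satisfied
(4,4)R 2/4 satisfied
(5,0)R 2/3 satisfied
(5,2)R 3/5 satisfied
(5,3)B 1/6 not
(5,4)R 2/4 satisfied
(6,1)B 0/3 not
(6,2)R 1/3 not
(6,4)B 1/2 satisfied
Unsatisfied: (0,2), (1,1), (2,4), (3,4), (5,3), (6,1), (6,2) — 7 in total.

7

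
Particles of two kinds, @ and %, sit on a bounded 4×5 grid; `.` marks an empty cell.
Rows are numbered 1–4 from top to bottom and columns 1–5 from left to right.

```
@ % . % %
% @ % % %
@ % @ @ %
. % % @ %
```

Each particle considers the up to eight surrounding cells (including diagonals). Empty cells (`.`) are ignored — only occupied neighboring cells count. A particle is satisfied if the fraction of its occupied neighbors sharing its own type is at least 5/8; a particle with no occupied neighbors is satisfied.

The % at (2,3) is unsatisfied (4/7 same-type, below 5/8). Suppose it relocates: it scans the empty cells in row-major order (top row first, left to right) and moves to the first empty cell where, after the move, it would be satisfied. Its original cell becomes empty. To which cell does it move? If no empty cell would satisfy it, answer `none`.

(1,3)

Vacating (2,3). Empty cells in order:
  (1,3): 3/4 same-type → satisfied — stop here.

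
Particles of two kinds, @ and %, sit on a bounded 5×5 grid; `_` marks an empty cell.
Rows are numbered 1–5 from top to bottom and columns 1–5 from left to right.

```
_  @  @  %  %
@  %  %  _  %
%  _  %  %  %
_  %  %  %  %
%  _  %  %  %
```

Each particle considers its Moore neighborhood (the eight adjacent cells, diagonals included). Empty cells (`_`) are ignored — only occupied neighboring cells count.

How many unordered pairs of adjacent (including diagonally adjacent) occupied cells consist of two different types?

7

Scan each occupied cell's neighbors to the right and below (and the two forward diagonals) so each pair is counted once.
Row 1: @(1,2)–@(1,3)= @(1,2)–%(2,2)≠ @(1,2)–%(2,3)≠ @(1,2)–@(2,1)= @(1,3)–%(1,4)≠ @(1,3)–%(2,3)≠ @(1,3)–%(2,2)≠ %(1,4)–%(1,5)= %(1,4)–%(2,5)= %(1,4)–%(2,3)= %(1,5)–%(2,5)=  → 5/11 unlike.
Row 2: @(2,1)–%(2,2)≠ @(2,1)–%(3,1)≠ %(2,2)–%(2,3)= %(2,2)–%(3,3)= %(2,2)–%(3,1)= %(2,3)–%(3,3)= %(2,3)–%(3,4)= %(2,5)–%(3,5)= %(2,5)–%(3,4)=  → 2/9 unlike.
Row 3: %(3,1)–%(4,2)= %(3,3)–%(3,4)= %(3,3)–%(4,3)= %(3,3)–%(4,4)= %(3,3)–%(4,2)= %(3,4)–%(3,5)= %(3,4)–%(4,4)= %(3,4)–%(4,5)= %(3,4)–%(4,3)= %(3,5)–%(4,5)= %(3,5)–%(4,4)=  → 0/11 unlike.
Row 4: %(4,2)–%(4,3)= %(4,2)–%(5,3)= %(4,2)–%(5,1)= %(4,3)–%(4,4)= %(4,3)–%(5,3)= %(4,3)–%(5,4)= %(4,4)–%(4,5)= %(4,4)–%(5,4)= %(4,4)–%(5,5)= %(4,4)–%(5,3)= %(4,5)–%(5,5)= %(4,5)–%(5,4)=  → 0/12 unlike.
Row 5: %(5,3)–%(5,4)= %(5,4)–%(5,5)=  → 0/2 unlike.
Total adjacent occupied pairs: 45; unlike-type pairs: 7.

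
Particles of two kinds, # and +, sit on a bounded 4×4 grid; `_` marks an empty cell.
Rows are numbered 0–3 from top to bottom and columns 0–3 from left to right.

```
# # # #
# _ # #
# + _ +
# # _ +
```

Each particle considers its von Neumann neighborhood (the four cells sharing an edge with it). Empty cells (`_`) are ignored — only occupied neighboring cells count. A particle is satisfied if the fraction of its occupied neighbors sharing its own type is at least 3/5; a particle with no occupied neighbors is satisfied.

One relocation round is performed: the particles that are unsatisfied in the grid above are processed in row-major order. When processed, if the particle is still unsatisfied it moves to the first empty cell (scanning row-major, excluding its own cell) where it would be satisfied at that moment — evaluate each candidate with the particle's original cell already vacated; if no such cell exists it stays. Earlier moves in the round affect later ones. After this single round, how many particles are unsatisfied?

2

Initially unsatisfied (in order): (2,1), (2,3), (3,1).
  (2,1): no empty cell satisfies it; stays.
  (2,3): no empty cell satisfies it; stays.
  (3,1) → (1,1).
Resulting grid:
# # # #
# # # #
# + _ +
# _ _ +
Unsatisfied now: (2,1), (2,3).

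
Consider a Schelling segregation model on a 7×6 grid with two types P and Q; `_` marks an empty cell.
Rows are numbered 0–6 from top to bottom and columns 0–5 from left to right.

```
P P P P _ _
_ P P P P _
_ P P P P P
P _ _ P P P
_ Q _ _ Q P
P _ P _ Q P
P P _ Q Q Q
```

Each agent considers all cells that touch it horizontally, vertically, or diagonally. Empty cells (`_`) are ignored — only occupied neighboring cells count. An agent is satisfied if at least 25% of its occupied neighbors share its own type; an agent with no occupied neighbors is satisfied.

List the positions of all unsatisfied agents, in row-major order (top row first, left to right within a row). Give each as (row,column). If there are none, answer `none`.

Row 0: (0,0)P 2/2 satisfied · (0,1)P 4/4 satisfied · (0,2)P 5/5 satisfied · (0,3)P 4/4 satisfied
Row 1: (1,1)P 6/6 satisfied · (1,2)P 8/8 satisfied · (1,3)P 7/7 satisfied · (1,4)P 5/5 satisfied
Row 2: (2,1)P 4/4 satisfied · (2,2)P 6/6 satisfied · (2,3)P 7/7 satisfied · (2,4)P 7/7 satisfied · (2,5)P 4/4 satisfied
Row 3: (3,0)P 1/2 satisfied · (3,3)P 4/5 satisfied · (3,4)P 6/7 satisfied · (3,5)P 4/5 satisfied
Row 4: (4,1)Q 0/3 not · (4,4)Q 1/6 not · (4,5)P 3/5 satisfied
Row 5: (5,0)P 2/3 satisfied · (5,2)P 1/3 satisfied · (5,4)Q 4/6 satisfied · (5,5)P 1/5 not
Row 6: (6,0)P 2/2 satisfied · (6,1)P 3/3 satisfied · (6,3)Q 2/3 satisfied · (6,4)Q 3/4 satisfied · (6,5)Q 2/3 satisfied

(4,1), (4,4), (5,5)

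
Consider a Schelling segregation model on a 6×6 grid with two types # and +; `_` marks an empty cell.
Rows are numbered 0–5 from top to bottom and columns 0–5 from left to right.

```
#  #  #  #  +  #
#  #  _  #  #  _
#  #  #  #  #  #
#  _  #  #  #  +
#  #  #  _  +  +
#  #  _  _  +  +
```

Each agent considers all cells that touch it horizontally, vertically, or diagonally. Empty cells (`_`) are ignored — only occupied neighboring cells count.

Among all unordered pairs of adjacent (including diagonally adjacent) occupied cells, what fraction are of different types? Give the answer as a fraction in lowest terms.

5/37

Scan each occupied cell's neighbors to the right and below (and the two forward diagonals) so each pair is counted once.
Row 0: #(0,0)–#(0,1)= #(0,0)–#(1,0)= #(0,0)–#(1,1)= #(0,1)–#(0,2)= #(0,1)–#(1,1)= #(0,1)–#(1,0)= #(0,2)–#(0,3)= #(0,2)–#(1,3)= #(0,2)–#(1,1)= #(0,3)–+(0,4)≠ #(0,3)–#(1,3)= #(0,3)–#(1,4)= +(0,4)–#(0,5)≠ +(0,4)–#(1,4)≠ +(0,4)–#(1,3)≠ #(0,5)–#(1,4)=  → 4/16 unlike.
Row 1: #(1,0)–#(1,1)= #(1,0)–#(2,0)= #(1,0)–#(2,1)= #(1,1)–#(2,1)= #(1,1)–#(2,2)= #(1,1)–#(2,0)= #(1,3)–#(1,4)= #(1,3)–#(2,3)= #(1,3)–#(2,4)= #(1,3)–#(2,2)= #(1,4)–#(2,4)= #(1,4)–#(2,5)= #(1,4)–#(2,3)=  → 0/13 unlike.
Row 2: #(2,0)–#(2,1)= #(2,0)–#(3,0)= #(2,1)–#(2,2)= #(2,1)–#(3,2)= #(2,1)–#(3,0)= #(2,2)–#(2,3)= #(2,2)–#(3,2)= #(2,2)–#(3,3)= #(2,3)–#(2,4)= #(2,3)–#(3,3)= #(2,3)–#(3,4)= #(2,3)–#(3,2)= #(2,4)–#(2,5)= #(2,4)–#(3,4)= #(2,4)–+(3,5)≠ #(2,4)–#(3,3)= #(2,5)–+(3,5)≠ #(2,5)–#(3,4)=  → 2/18 unlike.
Row 3: #(3,0)–#(4,0)= #(3,0)–#(4,1)= #(3,2)–#(3,3)= #(3,2)–#(4,2)= #(3,2)–#(4,1)= #(3,3)–#(3,4)= #(3,3)–+(4,4)≠ #(3,3)–#(4,2)= #(3,4)–+(3,5)≠ #(3,4)–+(4,4)≠ #(3,4)–+(4,5)≠ +(3,5)–+(4,5)= +(3,5)–+(4,4)=  → 4/13 unlike.
Row 4: #(4,0)–#(4,1)= #(4,0)–#(5,0)= #(4,0)–#(5,1)= #(4,1)–#(4,2)= #(4,1)–#(5,1)= #(4,1)–#(5,0)= #(4,2)–#(5,1)= +(4,4)–+(4,5)= +(4,4)–+(5,4)= +(4,4)–+(5,5)= +(4,5)–+(5,5)= +(4,5)–+(5,4)=  → 0/12 unlike.
Row 5: #(5,0)–#(5,1)= +(5,4)–+(5,5)=  → 0/2 unlike.
Total adjacent occupied pairs: 74; unlike-type pairs: 10.
10/74 reduces to 5/37.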